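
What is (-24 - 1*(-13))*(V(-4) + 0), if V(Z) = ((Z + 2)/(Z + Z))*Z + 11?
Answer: -110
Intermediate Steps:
V(Z) = 12 + Z/2 (V(Z) = ((2 + Z)/((2*Z)))*Z + 11 = ((2 + Z)*(1/(2*Z)))*Z + 11 = ((2 + Z)/(2*Z))*Z + 11 = (1 + Z/2) + 11 = 12 + Z/2)
(-24 - 1*(-13))*(V(-4) + 0) = (-24 - 1*(-13))*((12 + (1/2)*(-4)) + 0) = (-24 + 13)*((12 - 2) + 0) = -11*(10 + 0) = -11*10 = -110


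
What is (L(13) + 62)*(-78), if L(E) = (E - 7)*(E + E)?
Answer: -17004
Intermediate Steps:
L(E) = 2*E*(-7 + E) (L(E) = (-7 + E)*(2*E) = 2*E*(-7 + E))
(L(13) + 62)*(-78) = (2*13*(-7 + 13) + 62)*(-78) = (2*13*6 + 62)*(-78) = (156 + 62)*(-78) = 218*(-78) = -17004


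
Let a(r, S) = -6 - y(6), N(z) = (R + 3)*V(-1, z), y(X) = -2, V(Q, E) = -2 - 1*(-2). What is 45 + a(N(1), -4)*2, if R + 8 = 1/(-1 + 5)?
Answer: 37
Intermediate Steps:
V(Q, E) = 0 (V(Q, E) = -2 + 2 = 0)
R = -31/4 (R = -8 + 1/(-1 + 5) = -8 + 1/4 = -8 + ¼ = -31/4 ≈ -7.7500)
N(z) = 0 (N(z) = (-31/4 + 3)*0 = -19/4*0 = 0)
a(r, S) = -4 (a(r, S) = -6 - 1*(-2) = -6 + 2 = -4)
45 + a(N(1), -4)*2 = 45 - 4*2 = 45 - 8 = 37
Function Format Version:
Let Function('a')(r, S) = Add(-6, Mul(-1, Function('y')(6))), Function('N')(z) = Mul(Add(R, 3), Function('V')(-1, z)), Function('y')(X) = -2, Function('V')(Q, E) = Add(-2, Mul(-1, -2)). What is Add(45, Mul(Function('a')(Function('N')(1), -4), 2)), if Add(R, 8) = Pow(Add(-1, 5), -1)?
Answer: 37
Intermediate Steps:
Function('V')(Q, E) = 0 (Function('V')(Q, E) = Add(-2, 2) = 0)
R = Rational(-31, 4) (R = Add(-8, Pow(Add(-1, 5), -1)) = Add(-8, Pow(4, -1)) = Add(-8, Rational(1, 4)) = Rational(-31, 4) ≈ -7.7500)
Function('N')(z) = 0 (Function('N')(z) = Mul(Add(Rational(-31, 4), 3), 0) = Mul(Rational(-19, 4), 0) = 0)
Function('a')(r, S) = -4 (Function('a')(r, S) = Add(-6, Mul(-1, -2)) = Add(-6, 2) = -4)
Add(45, Mul(Function('a')(Function('N')(1), -4), 2)) = Add(45, Mul(-4, 2)) = Add(45, -8) = 37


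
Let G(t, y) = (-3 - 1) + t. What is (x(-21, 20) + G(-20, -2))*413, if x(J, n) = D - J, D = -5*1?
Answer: -3304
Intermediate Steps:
D = -5
G(t, y) = -4 + t
x(J, n) = -5 - J
(x(-21, 20) + G(-20, -2))*413 = ((-5 - 1*(-21)) + (-4 - 20))*413 = ((-5 + 21) - 24)*413 = (16 - 24)*413 = -8*413 = -3304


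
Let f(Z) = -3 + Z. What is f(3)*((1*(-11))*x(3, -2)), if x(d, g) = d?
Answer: 0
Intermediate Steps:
f(3)*((1*(-11))*x(3, -2)) = (-3 + 3)*((1*(-11))*3) = 0*(-11*3) = 0*(-33) = 0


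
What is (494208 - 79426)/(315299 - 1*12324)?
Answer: 414782/302975 ≈ 1.3690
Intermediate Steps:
(494208 - 79426)/(315299 - 1*12324) = 414782/(315299 - 12324) = 414782/302975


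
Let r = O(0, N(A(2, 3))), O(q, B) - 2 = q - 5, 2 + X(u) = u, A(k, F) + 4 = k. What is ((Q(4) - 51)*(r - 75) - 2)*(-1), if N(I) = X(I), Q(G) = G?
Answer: -3664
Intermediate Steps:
A(k, F) = -4 + k
X(u) = -2 + u
N(I) = -2 + I
O(q, B) = -3 + q (O(q, B) = 2 + (q - 5) = 2 + (-5 + q) = -3 + q)
r = -3 (r = -3 + 0 = -3)
((Q(4) - 51)*(r - 75) - 2)*(-1) = ((4 - 51)*(-3 - 75) - 2)*(-1) = (-47*(-78) - 2)*(-1) = (3666 - 2)*(-1) = 3664*(-1) = -3664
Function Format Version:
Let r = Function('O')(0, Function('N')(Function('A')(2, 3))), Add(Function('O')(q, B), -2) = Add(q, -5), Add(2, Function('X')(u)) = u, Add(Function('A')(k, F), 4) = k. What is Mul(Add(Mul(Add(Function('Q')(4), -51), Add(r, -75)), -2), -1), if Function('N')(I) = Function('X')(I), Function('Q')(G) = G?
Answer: -3664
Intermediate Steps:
Function('A')(k, F) = Add(-4, k)
Function('X')(u) = Add(-2, u)
Function('N')(I) = Add(-2, I)
Function('O')(q, B) = Add(-3, q) (Function('O')(q, B) = Add(2, Add(q, -5)) = Add(2, Add(-5, q)) = Add(-3, q))
r = -3 (r = Add(-3, 0) = -3)
Mul(Add(Mul(Add(Function('Q')(4), -51), Add(r, -75)), -2), -1) = Mul(Add(Mul(Add(4, -51), Add(-3, -75)), -2), -1) = Mul(Add(Mul(-47, -78), -2), -1) = Mul(Add(3666, -2), -1) = Mul(3664, -1) = -3664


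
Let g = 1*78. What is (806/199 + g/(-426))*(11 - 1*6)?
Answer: 273195/14129 ≈ 19.336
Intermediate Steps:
g = 78
(806/199 + g/(-426))*(11 - 1*6) = (806/199 + 78/(-426))*(11 - 1*6) = (806*(1/199) + 78*(-1/426))*(11 - 6) = (806/199 - 13/71)*5 = (54639/14129)*5 = 273195/14129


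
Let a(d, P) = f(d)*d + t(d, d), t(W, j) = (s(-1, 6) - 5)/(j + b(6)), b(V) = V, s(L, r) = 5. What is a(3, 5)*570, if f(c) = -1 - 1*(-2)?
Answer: 1710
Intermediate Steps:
f(c) = 1 (f(c) = -1 + 2 = 1)
t(W, j) = 0 (t(W, j) = (5 - 5)/(j + 6) = 0/(6 + j) = 0)
a(d, P) = d (a(d, P) = 1*d + 0 = d + 0 = d)
a(3, 5)*570 = 3*570 = 1710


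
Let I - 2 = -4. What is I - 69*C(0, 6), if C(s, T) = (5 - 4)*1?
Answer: -71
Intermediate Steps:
C(s, T) = 1 (C(s, T) = 1*1 = 1)
I = -2 (I = 2 - 4 = -2)
I - 69*C(0, 6) = -2 - 69*1 = -2 - 69 = -71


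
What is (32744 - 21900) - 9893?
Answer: 951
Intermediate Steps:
(32744 - 21900) - 9893 = 10844 - 9893 = 951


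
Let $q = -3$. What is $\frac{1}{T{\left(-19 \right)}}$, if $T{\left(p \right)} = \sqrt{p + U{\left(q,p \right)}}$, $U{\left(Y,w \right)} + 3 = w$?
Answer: $- \frac{i \sqrt{41}}{41} \approx - 0.15617 i$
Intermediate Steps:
$U{\left(Y,w \right)} = -3 + w$
$T{\left(p \right)} = \sqrt{-3 + 2 p}$ ($T{\left(p \right)} = \sqrt{p + \left(-3 + p\right)} = \sqrt{-3 + 2 p}$)
$\frac{1}{T{\left(-19 \right)}} = \frac{1}{\sqrt{-3 + 2 \left(-19\right)}} = \frac{1}{\sqrt{-3 - 38}} = \frac{1}{\sqrt{-41}} = \frac{1}{i \sqrt{41}} = - \frac{i \sqrt{41}}{41}$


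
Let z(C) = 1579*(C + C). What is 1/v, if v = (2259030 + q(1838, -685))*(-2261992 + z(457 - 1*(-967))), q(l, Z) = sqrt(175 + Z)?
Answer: 75301/380189632335045000 - I*sqrt(510)/11405688970051350000 ≈ 1.9806e-13 - 1.98e-18*I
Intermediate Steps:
z(C) = 3158*C (z(C) = 1579*(2*C) = 3158*C)
v = 5048932050000 + 2235000*I*sqrt(510) (v = (2259030 + sqrt(175 - 685))*(-2261992 + 3158*(457 - 1*(-967))) = (2259030 + sqrt(-510))*(-2261992 + 3158*(457 + 967)) = (2259030 + I*sqrt(510))*(-2261992 + 3158*1424) = (2259030 + I*sqrt(510))*(-2261992 + 4496992) = (2259030 + I*sqrt(510))*2235000 = 5048932050000 + 2235000*I*sqrt(510) ≈ 5.0489e+12 + 5.0473e+7*I)
1/v = 1/(5048932050000 + 2235000*I*sqrt(510))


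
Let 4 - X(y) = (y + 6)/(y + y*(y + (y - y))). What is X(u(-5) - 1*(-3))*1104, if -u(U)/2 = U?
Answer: 391368/91 ≈ 4300.8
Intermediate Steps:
u(U) = -2*U
X(y) = 4 - (6 + y)/(y + y**2) (X(y) = 4 - (y + 6)/(y + y*(y + (y - y))) = 4 - (6 + y)/(y + y*(y + 0)) = 4 - (6 + y)/(y + y*y) = 4 - (6 + y)/(y + y**2))
X(u(-5) - 1*(-3))*1104 = ((-6 + 3*(-2*(-5) - 1*(-3)) + 4*(-2*(-5) - 1*(-3))**2)/((-2*(-5) - 1*(-3))*(1 + (-2*(-5) - 1*(-3)))))*1104 = ((-6 + 3*(10 + 3) + 4*(10 + 3)**2)/((10 + 3)*(1 + (10 + 3))))*1104 = ((-6 + 3*13 + 4*13**2)/(13*(1 + 13)))*1104 = ((1/13)*(-6 + 39 + 4*169)/14)*1104 = ((1/13)*(1/14)*(-6 + 39 + 676))*1104 = ((1/13)*(1/14)*709)*1104 = (709/182)*1104 = 391368/91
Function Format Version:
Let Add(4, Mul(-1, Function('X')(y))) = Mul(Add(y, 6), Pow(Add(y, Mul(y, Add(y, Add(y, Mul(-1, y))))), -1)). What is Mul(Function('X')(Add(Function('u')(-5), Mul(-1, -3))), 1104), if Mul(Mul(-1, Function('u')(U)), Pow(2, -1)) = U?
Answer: Rational(391368, 91) ≈ 4300.8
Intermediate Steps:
Function('u')(U) = Mul(-2, U)
Function('X')(y) = Add(4, Mul(-1, Pow(Add(y, Pow(y, 2)), -1), Add(6, y))) (Function('X')(y) = Add(4, Mul(-1, Mul(Add(y, 6), Pow(Add(y, Mul(y, Add(y, Add(y, Mul(-1, y))))), -1)))) = Add(4, Mul(-1, Mul(Add(6, y), Pow(Add(y, Mul(y, Add(y, 0))), -1)))) = Add(4, Mul(-1, Mul(Add(6, y), Pow(Add(y, Mul(y, y)), -1)))) = Add(4, Mul(-1, Mul(Add(6, y), Pow(Add(y, Pow(y, 2)), -1)))) = Add(4, Mul(-1, Mul(Pow(Add(y, Pow(y, 2)), -1), Add(6, y)))) = Add(4, Mul(-1, Pow(Add(y, Pow(y, 2)), -1), Add(6, y))))
Mul(Function('X')(Add(Function('u')(-5), Mul(-1, -3))), 1104) = Mul(Mul(Pow(Add(Mul(-2, -5), Mul(-1, -3)), -1), Pow(Add(1, Add(Mul(-2, -5), Mul(-1, -3))), -1), Add(-6, Mul(3, Add(Mul(-2, -5), Mul(-1, -3))), Mul(4, Pow(Add(Mul(-2, -5), Mul(-1, -3)), 2)))), 1104) = Mul(Mul(Pow(Add(10, 3), -1), Pow(Add(1, Add(10, 3)), -1), Add(-6, Mul(3, Add(10, 3)), Mul(4, Pow(Add(10, 3), 2)))), 1104) = Mul(Mul(Pow(13, -1), Pow(Add(1, 13), -1), Add(-6, Mul(3, 13), Mul(4, Pow(13, 2)))), 1104) = Mul(Mul(Rational(1, 13), Pow(14, -1), Add(-6, 39, Mul(4, 169))), 1104) = Mul(Mul(Rational(1, 13), Rational(1, 14), Add(-6, 39, 676)), 1104) = Mul(Mul(Rational(1, 13), Rational(1, 14), 709), 1104) = Mul(Rational(709, 182), 1104) = Rational(391368, 91)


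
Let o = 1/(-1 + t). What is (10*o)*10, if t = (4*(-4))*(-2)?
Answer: 100/31 ≈ 3.2258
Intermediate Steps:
t = 32 (t = -16*(-2) = 32)
o = 1/31 (o = 1/(-1 + 32) = 1/31 ≈ 0.032258)
(10*o)*10 = (10*(1/31))*10 = (10/31)*10 = 100/31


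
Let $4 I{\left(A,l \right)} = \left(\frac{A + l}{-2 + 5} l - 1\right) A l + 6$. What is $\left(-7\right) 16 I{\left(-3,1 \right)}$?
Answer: $-308$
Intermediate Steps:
$I{\left(A,l \right)} = \frac{3}{2} + \frac{A l \left(-1 + l \left(\frac{A}{3} + \frac{l}{3}\right)\right)}{4}$ ($I{\left(A,l \right)} = \frac{\left(\frac{A + l}{-2 + 5} l - 1\right) A l + 6}{4} = \frac{\left(\frac{A + l}{3} l - 1\right) A l + 6}{4} = \frac{\left(\left(A + l\right) \frac{1}{3} l - 1\right) A l + 6}{4} = \frac{\left(\left(\frac{A}{3} + \frac{l}{3}\right) l - 1\right) A l + 6}{4} = \frac{\left(l \left(\frac{A}{3} + \frac{l}{3}\right) - 1\right) A l + 6}{4} = \frac{\left(-1 + l \left(\frac{A}{3} + \frac{l}{3}\right)\right) A l + 6}{4} = \frac{A \left(-1 + l \left(\frac{A}{3} + \frac{l}{3}\right)\right) l + 6}{4} = \frac{A l \left(-1 + l \left(\frac{A}{3} + \frac{l}{3}\right)\right) + 6}{4} = \frac{6 + A l \left(-1 + l \left(\frac{A}{3} + \frac{l}{3}\right)\right)}{4} = \frac{3}{2} + \frac{A l \left(-1 + l \left(\frac{A}{3} + \frac{l}{3}\right)\right)}{4}$)
$\left(-7\right) 16 I{\left(-3,1 \right)} = \left(-7\right) 16 \left(\frac{3}{2} - \left(- \frac{3}{4}\right) 1 + \frac{1}{12} \left(-3\right) 1^{3} + \frac{\left(-3\right)^{2} \cdot 1^{2}}{12}\right) = - 112 \left(\frac{3}{2} + \frac{3}{4} + \frac{1}{12} \left(-3\right) 1 + \frac{1}{12} \cdot 9 \cdot 1\right) = - 112 \left(\frac{3}{2} + \frac{3}{4} - \frac{1}{4} + \frac{3}{4}\right) = \left(-112\right) \frac{11}{4} = -308$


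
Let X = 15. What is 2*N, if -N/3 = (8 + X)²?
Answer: -3174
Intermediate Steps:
N = -1587 (N = -3*(8 + 15)² = -3*23² = -3*529 = -1587)
2*N = 2*(-1587) = -3174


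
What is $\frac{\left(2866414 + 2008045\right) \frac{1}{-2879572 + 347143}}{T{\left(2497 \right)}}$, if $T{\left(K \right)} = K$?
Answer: $- \frac{4874459}{6323475213} \approx -0.00077085$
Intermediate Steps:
$\frac{\left(2866414 + 2008045\right) \frac{1}{-2879572 + 347143}}{T{\left(2497 \right)}} = \frac{\left(2866414 + 2008045\right) \frac{1}{-2879572 + 347143}}{2497} = \frac{4874459}{-2532429} \cdot \frac{1}{2497} = 4874459 \left(- \frac{1}{2532429}\right) \frac{1}{2497} = \left(- \frac{4874459}{2532429}\right) \frac{1}{2497} = - \frac{4874459}{6323475213}$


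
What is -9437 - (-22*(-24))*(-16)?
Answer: -989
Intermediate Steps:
-9437 - (-22*(-24))*(-16) = -9437 - 528*(-16) = -9437 - 1*(-8448) = -9437 + 8448 = -989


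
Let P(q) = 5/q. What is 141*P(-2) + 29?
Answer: -647/2 ≈ -323.50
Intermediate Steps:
141*P(-2) + 29 = 141*(5/(-2)) + 29 = 141*(5*(-½)) + 29 = 141*(-5/2) + 29 = -705/2 + 29 = -647/2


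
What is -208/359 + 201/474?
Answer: -8811/56722 ≈ -0.15534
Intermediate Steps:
-208/359 + 201/474 = -208*1/359 + 201*(1/474) = -208/359 + 67/158 = -8811/56722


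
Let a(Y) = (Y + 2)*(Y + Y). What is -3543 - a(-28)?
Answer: -4999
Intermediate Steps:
a(Y) = 2*Y*(2 + Y) (a(Y) = (2 + Y)*(2*Y) = 2*Y*(2 + Y))
-3543 - a(-28) = -3543 - 2*(-28)*(2 - 28) = -3543 - 2*(-28)*(-26) = -3543 - 1*1456 = -3543 - 1456 = -4999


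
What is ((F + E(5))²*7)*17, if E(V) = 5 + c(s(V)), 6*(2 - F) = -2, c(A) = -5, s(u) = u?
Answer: 5831/9 ≈ 647.89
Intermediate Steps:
F = 7/3 (F = 2 - ⅙*(-2) = 2 + ⅓ = 7/3 ≈ 2.3333)
E(V) = 0 (E(V) = 5 - 5 = 0)
((F + E(5))²*7)*17 = ((7/3 + 0)²*7)*17 = ((7/3)²*7)*17 = ((49/9)*7)*17 = (343/9)*17 = 5831/9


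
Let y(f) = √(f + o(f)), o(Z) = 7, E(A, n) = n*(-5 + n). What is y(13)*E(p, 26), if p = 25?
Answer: 1092*√5 ≈ 2441.8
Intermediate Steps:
y(f) = √(7 + f) (y(f) = √(f + 7) = √(7 + f))
y(13)*E(p, 26) = √(7 + 13)*(26*(-5 + 26)) = √20*(26*21) = (2*√5)*546 = 1092*√5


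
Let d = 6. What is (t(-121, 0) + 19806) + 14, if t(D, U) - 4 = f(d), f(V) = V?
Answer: 19830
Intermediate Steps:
t(D, U) = 10 (t(D, U) = 4 + 6 = 10)
(t(-121, 0) + 19806) + 14 = (10 + 19806) + 14 = 19816 + 14 = 19830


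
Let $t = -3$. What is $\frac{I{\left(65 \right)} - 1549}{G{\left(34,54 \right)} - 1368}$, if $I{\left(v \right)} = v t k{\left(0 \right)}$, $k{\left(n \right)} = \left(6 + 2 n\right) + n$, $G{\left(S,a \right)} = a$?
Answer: $\frac{2719}{1314} \approx 2.0693$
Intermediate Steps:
$k{\left(n \right)} = 6 + 3 n$
$I{\left(v \right)} = - 18 v$ ($I{\left(v \right)} = v \left(-3\right) \left(6 + 3 \cdot 0\right) = - 3 v \left(6 + 0\right) = - 3 v 6 = - 18 v$)
$\frac{I{\left(65 \right)} - 1549}{G{\left(34,54 \right)} - 1368} = \frac{\left(-18\right) 65 - 1549}{54 - 1368} = \frac{-1170 - 1549}{-1314} = \left(-2719\right) \left(- \frac{1}{1314}\right) = \frac{2719}{1314}$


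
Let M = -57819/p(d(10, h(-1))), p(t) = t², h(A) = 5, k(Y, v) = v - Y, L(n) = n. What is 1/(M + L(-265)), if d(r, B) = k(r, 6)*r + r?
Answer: -300/98773 ≈ -0.0030373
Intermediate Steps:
d(r, B) = r + r*(6 - r) (d(r, B) = (6 - r)*r + r = r*(6 - r) + r = r + r*(6 - r))
M = -19273/300 (M = -57819*1/(100*(7 - 1*10)²) = -57819*1/(100*(7 - 10)²) = -57819/((10*(-3))²) = -57819/((-30)²) = -57819/900 = -57819*1/900 = -19273/300 ≈ -64.243)
1/(M + L(-265)) = 1/(-19273/300 - 265) = 1/(-98773/300) = -300/98773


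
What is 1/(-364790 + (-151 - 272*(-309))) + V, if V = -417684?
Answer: -117324511813/280893 ≈ -4.1768e+5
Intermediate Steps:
1/(-364790 + (-151 - 272*(-309))) + V = 1/(-364790 + (-151 - 272*(-309))) - 417684 = 1/(-364790 + (-151 + 84048)) - 417684 = 1/(-364790 + 83897) - 417684 = 1/(-280893) - 417684 = -1/280893 - 417684 = -117324511813/280893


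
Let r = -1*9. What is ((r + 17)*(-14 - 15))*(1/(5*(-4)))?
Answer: 58/5 ≈ 11.600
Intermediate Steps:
r = -9
((r + 17)*(-14 - 15))*(1/(5*(-4))) = ((-9 + 17)*(-14 - 15))*(1/(5*(-4))) = (8*(-29))*((⅕)*(-¼)) = -232*(-1/20) = 58/5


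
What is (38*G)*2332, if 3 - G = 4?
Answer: -88616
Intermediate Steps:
G = -1 (G = 3 - 1*4 = 3 - 4 = -1)
(38*G)*2332 = (38*(-1))*2332 = -38*2332 = -88616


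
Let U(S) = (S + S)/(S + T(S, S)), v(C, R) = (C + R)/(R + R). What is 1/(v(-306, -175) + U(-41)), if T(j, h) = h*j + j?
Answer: 13650/18059 ≈ 0.75586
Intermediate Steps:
v(C, R) = (C + R)/(2*R) (v(C, R) = (C + R)/((2*R)) = (C + R)*(1/(2*R)) = (C + R)/(2*R))
T(j, h) = j + h*j
U(S) = 2*S/(S + S*(1 + S)) (U(S) = (S + S)/(S + S*(1 + S)) = (2*S)/(S + S*(1 + S)) = 2*S/(S + S*(1 + S)))
1/(v(-306, -175) + U(-41)) = 1/((½)*(-306 - 175)/(-175) + 2/(2 - 41)) = 1/((½)*(-1/175)*(-481) + 2/(-39)) = 1/(481/350 + 2*(-1/39)) = 1/(481/350 - 2/39) = 1/(18059/13650) = 13650/18059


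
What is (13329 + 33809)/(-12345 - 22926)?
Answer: -47138/35271 ≈ -1.3365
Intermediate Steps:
(13329 + 33809)/(-12345 - 22926) = 47138/(-35271) = 47138*(-1/35271) = -47138/35271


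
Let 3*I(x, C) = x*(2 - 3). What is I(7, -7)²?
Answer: 49/9 ≈ 5.4444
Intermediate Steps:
I(x, C) = -x/3 (I(x, C) = (x*(2 - 3))/3 = (x*(-1))/3 = (-x)/3 = -x/3)
I(7, -7)² = (-⅓*7)² = (-7/3)² = 49/9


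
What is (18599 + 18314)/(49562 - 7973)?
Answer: 36913/41589 ≈ 0.88757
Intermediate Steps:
(18599 + 18314)/(49562 - 7973) = 36913/41589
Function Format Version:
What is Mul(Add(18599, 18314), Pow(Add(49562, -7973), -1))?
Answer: Rational(36913, 41589) ≈ 0.88757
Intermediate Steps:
Mul(Add(18599, 18314), Pow(Add(49562, -7973), -1)) = Mul(36913, Pow(41589, -1)) = Mul(36913, Rational(1, 41589)) = Rational(36913, 41589)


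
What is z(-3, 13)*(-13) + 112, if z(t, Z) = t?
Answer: 151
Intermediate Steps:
z(-3, 13)*(-13) + 112 = -3*(-13) + 112 = 39 + 112 = 151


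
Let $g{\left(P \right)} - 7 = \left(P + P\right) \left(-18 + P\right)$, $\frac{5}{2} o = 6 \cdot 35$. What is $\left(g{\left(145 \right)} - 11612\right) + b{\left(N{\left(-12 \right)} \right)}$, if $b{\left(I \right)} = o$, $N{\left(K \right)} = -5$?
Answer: $25309$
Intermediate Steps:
$o = 84$ ($o = \frac{2 \cdot 6 \cdot 35}{5} = \frac{2}{5} \cdot 210 = 84$)
$g{\left(P \right)} = 7 + 2 P \left(-18 + P\right)$ ($g{\left(P \right)} = 7 + \left(P + P\right) \left(-18 + P\right) = 7 + 2 P \left(-18 + P\right)$)
$b{\left(I \right)} = 84$
$\left(g{\left(145 \right)} - 11612\right) + b{\left(N{\left(-12 \right)} \right)} = \left(\left(7 - 5220 + 2 \cdot 145^{2}\right) - 11612\right) + 84 = \left(\left(7 - 5220 + 2 \cdot 21025\right) - 11612\right) + 84 = \left(\left(7 - 5220 + 42050\right) - 11612\right) + 84 = \left(36837 - 11612\right) + 84 = 25225 + 84 = 25309$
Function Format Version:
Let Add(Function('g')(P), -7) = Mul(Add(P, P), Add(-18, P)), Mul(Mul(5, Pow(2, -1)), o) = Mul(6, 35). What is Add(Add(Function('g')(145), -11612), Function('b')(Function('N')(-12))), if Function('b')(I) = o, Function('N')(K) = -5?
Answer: 25309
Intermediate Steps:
o = 84 (o = Mul(Rational(2, 5), Mul(6, 35)) = Mul(Rational(2, 5), 210) = 84)
Function('g')(P) = Add(7, Mul(2, P, Add(-18, P))) (Function('g')(P) = Add(7, Mul(Add(P, P), Add(-18, P))) = Add(7, Mul(Mul(2, P), Add(-18, P))) = Add(7, Mul(2, P, Add(-18, P))))
Function('b')(I) = 84
Add(Add(Function('g')(145), -11612), Function('b')(Function('N')(-12))) = Add(Add(Add(7, Mul(-36, 145), Mul(2, Pow(145, 2))), -11612), 84) = Add(Add(Add(7, -5220, Mul(2, 21025)), -11612), 84) = Add(Add(Add(7, -5220, 42050), -11612), 84) = Add(Add(36837, -11612), 84) = Add(25225, 84) = 25309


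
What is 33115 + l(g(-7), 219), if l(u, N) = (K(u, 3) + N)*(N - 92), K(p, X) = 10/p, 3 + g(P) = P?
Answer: 60801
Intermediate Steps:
g(P) = -3 + P
l(u, N) = (-92 + N)*(N + 10/u) (l(u, N) = (10/u + N)*(N - 92) = (N + 10/u)*(-92 + N) = (-92 + N)*(N + 10/u))
33115 + l(g(-7), 219) = 33115 + (-920 + 10*219 + 219*(-3 - 7)*(-92 + 219))/(-3 - 7) = 33115 + (-920 + 2190 + 219*(-10)*127)/(-10) = 33115 - (-920 + 2190 - 278130)/10 = 33115 - 1/10*(-276860) = 33115 + 27686 = 60801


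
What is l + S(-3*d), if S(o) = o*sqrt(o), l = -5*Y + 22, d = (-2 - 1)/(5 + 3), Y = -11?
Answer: 77 + 27*sqrt(2)/32 ≈ 78.193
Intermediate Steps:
d = -3/8 ≈ -0.37500
l = 77 (l = -5*(-11) + 22 = 55 + 22 = 77)
S(o) = o**(3/2)
l + S(-3*d) = 77 + (-3*(-3/8))**(3/2) = 77 + (9/8)**(3/2) = 77 + 27*sqrt(2)/32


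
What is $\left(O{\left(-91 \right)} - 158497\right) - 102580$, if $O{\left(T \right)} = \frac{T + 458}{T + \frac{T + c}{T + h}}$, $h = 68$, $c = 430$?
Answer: $- \frac{634947705}{2432} \approx -2.6108 \cdot 10^{5}$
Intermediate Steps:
$O{\left(T \right)} = \frac{458 + T}{T + \frac{430 + T}{68 + T}}$ ($O{\left(T \right)} = \frac{T + 458}{T + \frac{T + 430}{T + 68}} = \frac{458 + T}{T + \frac{430 + T}{68 + T}}$)
$\left(O{\left(-91 \right)} - 158497\right) - 102580 = \left(\frac{31144 + \left(-91\right)^{2} + 526 \left(-91\right)}{430 + \left(-91\right)^{2} + 69 \left(-91\right)} - 158497\right) - 102580 = \left(\frac{31144 + 8281 - 47866}{430 + 8281 - 6279} - 158497\right) - 102580 = \left(\frac{1}{2432} \left(-8441\right) - 158497\right) - 102580 = \left(- \frac{8441}{2432} - 158497\right) - 102580 = - \frac{385473145}{2432} - 102580 = - \frac{634947705}{2432}$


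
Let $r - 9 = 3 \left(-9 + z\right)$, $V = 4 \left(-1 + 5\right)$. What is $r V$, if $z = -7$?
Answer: $-624$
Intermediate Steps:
$V = 16$ ($V = 4 \cdot 4 = 16$)
$r = -39$ ($r = 9 + 3 \left(-9 - 7\right) = 9 + 3 \left(-16\right) = 9 - 48 = -39$)
$r V = \left(-39\right) 16 = -624$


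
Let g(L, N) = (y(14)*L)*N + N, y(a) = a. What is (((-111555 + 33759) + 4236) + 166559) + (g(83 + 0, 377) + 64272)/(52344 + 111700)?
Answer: 15256430679/164044 ≈ 93002.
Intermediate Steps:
g(L, N) = N + 14*L*N (g(L, N) = (14*L)*N + N = 14*L*N + N = N + 14*L*N)
(((-111555 + 33759) + 4236) + 166559) + (g(83 + 0, 377) + 64272)/(52344 + 111700) = (((-111555 + 33759) + 4236) + 166559) + (377*(1 + 14*(83 + 0)) + 64272)/(52344 + 111700) = ((-77796 + 4236) + 166559) + (377*(1 + 14*83) + 64272)/164044 = (-73560 + 166559) + (377*(1 + 1162) + 64272)*(1/164044) = 92999 + (377*1163 + 64272)*(1/164044) = 92999 + (438451 + 64272)*(1/164044) = 92999 + 502723*(1/164044) = 92999 + 502723/164044 = 15256430679/164044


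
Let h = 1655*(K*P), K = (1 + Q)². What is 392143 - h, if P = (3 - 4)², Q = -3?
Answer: 385523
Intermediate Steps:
P = 1 (P = (-1)² = 1)
K = 4 (K = (1 - 3)² = (-2)² = 4)
h = 6620 (h = 1655*(4*1) = 1655*4 = 6620)
392143 - h = 392143 - 1*6620 = 392143 - 6620 = 385523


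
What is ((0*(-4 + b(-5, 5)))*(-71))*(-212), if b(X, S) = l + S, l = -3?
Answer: 0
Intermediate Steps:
b(X, S) = -3 + S
((0*(-4 + b(-5, 5)))*(-71))*(-212) = ((0*(-4 + (-3 + 5)))*(-71))*(-212) = ((0*(-4 + 2))*(-71))*(-212) = ((0*(-2))*(-71))*(-212) = (0*(-71))*(-212) = 0*(-212) = 0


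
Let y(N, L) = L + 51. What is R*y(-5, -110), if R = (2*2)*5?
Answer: -1180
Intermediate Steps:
y(N, L) = 51 + L
R = 20 (R = 4*5 = 20)
R*y(-5, -110) = 20*(51 - 110) = 20*(-59) = -1180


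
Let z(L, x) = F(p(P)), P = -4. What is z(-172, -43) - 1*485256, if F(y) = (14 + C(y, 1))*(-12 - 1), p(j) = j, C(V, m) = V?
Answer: -485386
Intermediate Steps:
F(y) = -182 - 13*y (F(y) = (14 + y)*(-12 - 1) = (14 + y)*(-13) = -182 - 13*y)
z(L, x) = -130 (z(L, x) = -182 - 13*(-4) = -182 + 52 = -130)
z(-172, -43) - 1*485256 = -130 - 1*485256 = -130 - 485256 = -485386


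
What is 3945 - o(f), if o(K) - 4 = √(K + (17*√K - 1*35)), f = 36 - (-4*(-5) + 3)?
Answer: 3941 - √(-22 + 17*√13) ≈ 3934.7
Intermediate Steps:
f = 13 (f = 36 - (20 + 3) = 36 - 1*23 = 36 - 23 = 13)
o(K) = 4 + √(-35 + K + 17*√K) (o(K) = 4 + √(K + (17*√K - 1*35)) = 4 + √(K + (17*√K - 35)) = 4 + √(K + (-35 + 17*√K)) = 4 + √(-35 + K + 17*√K))
3945 - o(f) = 3945 - (4 + √(-35 + 13 + 17*√13)) = 3945 - (4 + √(-22 + 17*√13)) = 3945 + (-4 - √(-22 + 17*√13)) = 3941 - √(-22 + 17*√13)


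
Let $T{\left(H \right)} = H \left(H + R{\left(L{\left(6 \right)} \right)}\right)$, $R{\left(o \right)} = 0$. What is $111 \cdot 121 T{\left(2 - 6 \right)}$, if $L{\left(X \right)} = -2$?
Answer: $214896$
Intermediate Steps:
$T{\left(H \right)} = H^{2}$ ($T{\left(H \right)} = H \left(H + 0\right) = H H = H^{2}$)
$111 \cdot 121 T{\left(2 - 6 \right)} = 111 \cdot 121 \left(2 - 6\right)^{2} = 13431 \left(-4\right)^{2} = 13431 \cdot 16 = 214896$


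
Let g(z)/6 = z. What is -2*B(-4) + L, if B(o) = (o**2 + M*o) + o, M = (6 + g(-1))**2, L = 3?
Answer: -21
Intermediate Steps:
g(z) = 6*z
M = 0 (M = (6 + 6*(-1))**2 = (6 - 6)**2 = 0**2 = 0)
B(o) = o + o**2 (B(o) = (o**2 + 0*o) + o = (o**2 + 0) + o = o**2 + o = o + o**2)
-2*B(-4) + L = -(-8)*(1 - 4) + 3 = -(-8)*(-3) + 3 = -2*12 + 3 = -24 + 3 = -21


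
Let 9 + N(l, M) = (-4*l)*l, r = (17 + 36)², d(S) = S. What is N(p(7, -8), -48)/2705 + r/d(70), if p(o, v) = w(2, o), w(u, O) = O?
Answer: 1516799/37870 ≈ 40.053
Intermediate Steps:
p(o, v) = o
r = 2809 (r = 53² = 2809)
N(l, M) = -9 - 4*l² (N(l, M) = -9 + (-4*l)*l = -9 - 4*l²)
N(p(7, -8), -48)/2705 + r/d(70) = (-9 - 4*7²)/2705 + 2809/70 = (-9 - 4*49)*(1/2705) + 2809*(1/70) = (-9 - 196)*(1/2705) + 2809/70 = -205*1/2705 + 2809/70 = -41/541 + 2809/70 = 1516799/37870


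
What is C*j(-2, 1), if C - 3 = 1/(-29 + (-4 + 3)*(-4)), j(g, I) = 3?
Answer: 222/25 ≈ 8.8800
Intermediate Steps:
C = 74/25 (C = 3 + 1/(-29 + (-4 + 3)*(-4)) = 3 + 1/(-29 - 1*(-4)) = 3 + 1/(-29 + 4) = 3 + 1/(-25) = 3 - 1/25 = 74/25 ≈ 2.9600)
C*j(-2, 1) = (74/25)*3 = 222/25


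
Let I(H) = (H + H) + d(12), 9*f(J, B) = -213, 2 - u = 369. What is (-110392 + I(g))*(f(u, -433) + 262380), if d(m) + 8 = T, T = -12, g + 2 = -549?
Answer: -87769212466/3 ≈ -2.9256e+10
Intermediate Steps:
u = -367 (u = 2 - 1*369 = 2 - 369 = -367)
g = -551 (g = -2 - 549 = -551)
d(m) = -20 (d(m) = -8 - 12 = -20)
f(J, B) = -71/3 (f(J, B) = (⅑)*(-213) = -71/3)
I(H) = -20 + 2*H (I(H) = (H + H) - 20 = 2*H - 20 = -20 + 2*H)
(-110392 + I(g))*(f(u, -433) + 262380) = (-110392 + (-20 + 2*(-551)))*(-71/3 + 262380) = (-110392 + (-20 - 1102))*(787069/3) = (-110392 - 1122)*(787069/3) = -111514*787069/3 = -87769212466/3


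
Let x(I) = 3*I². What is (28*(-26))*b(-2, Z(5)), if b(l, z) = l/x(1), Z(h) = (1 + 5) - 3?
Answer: 1456/3 ≈ 485.33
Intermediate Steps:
Z(h) = 3 (Z(h) = 6 - 3 = 3)
b(l, z) = l/3 (b(l, z) = l/((3*1²)) = l/((3*1)) = l/3)
(28*(-26))*b(-2, Z(5)) = (28*(-26))*((⅓)*(-2)) = -728*(-⅔) = 1456/3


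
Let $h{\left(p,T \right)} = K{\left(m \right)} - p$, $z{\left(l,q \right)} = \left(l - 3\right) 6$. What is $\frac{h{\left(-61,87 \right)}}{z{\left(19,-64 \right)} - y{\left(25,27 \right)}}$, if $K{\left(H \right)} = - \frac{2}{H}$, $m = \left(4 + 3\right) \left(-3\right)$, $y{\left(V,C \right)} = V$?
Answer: $\frac{1283}{1491} \approx 0.8605$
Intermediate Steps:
$z{\left(l,q \right)} = -18 + 6 l$ ($z{\left(l,q \right)} = \left(-3 + l\right) 6 = -18 + 6 l$)
$m = -21$ ($m = 7 \left(-3\right) = -21$)
$h{\left(p,T \right)} = \frac{2}{21} - p$ ($h{\left(p,T \right)} = - \frac{2}{-21} - p = \left(-2\right) \left(- \frac{1}{21}\right) - p = \frac{2}{21} - p$)
$\frac{h{\left(-61,87 \right)}}{z{\left(19,-64 \right)} - y{\left(25,27 \right)}} = \frac{\frac{2}{21} - -61}{\left(-18 + 6 \cdot 19\right) - 25} = \frac{\frac{2}{21} + 61}{\left(-18 + 114\right) - 25} = \frac{1283}{21 \left(96 - 25\right)} = \frac{1283}{21 \cdot 71} = \frac{1283}{21} \cdot \frac{1}{71} = \frac{1283}{1491}$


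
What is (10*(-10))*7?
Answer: -700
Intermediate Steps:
(10*(-10))*7 = -100*7 = -700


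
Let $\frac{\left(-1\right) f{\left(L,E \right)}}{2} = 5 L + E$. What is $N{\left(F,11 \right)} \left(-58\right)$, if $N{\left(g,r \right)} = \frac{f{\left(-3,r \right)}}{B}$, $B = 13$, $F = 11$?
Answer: $- \frac{464}{13} \approx -35.692$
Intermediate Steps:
$f{\left(L,E \right)} = - 10 L - 2 E$ ($f{\left(L,E \right)} = - 2 \left(5 L + E\right) = - 2 \left(E + 5 L\right) = - 10 L - 2 E$)
$N{\left(g,r \right)} = \frac{30}{13} - \frac{2 r}{13}$ ($N{\left(g,r \right)} = \frac{\left(-10\right) \left(-3\right) - 2 r}{13} = \left(30 - 2 r\right) \frac{1}{13} = \frac{30}{13} - \frac{2 r}{13}$)
$N{\left(F,11 \right)} \left(-58\right) = \left(\frac{30}{13} - \frac{22}{13}\right) \left(-58\right) = \frac{8}{13} \left(-58\right) = - \frac{464}{13}$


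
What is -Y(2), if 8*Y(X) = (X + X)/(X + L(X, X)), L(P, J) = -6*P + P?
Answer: 1/16 ≈ 0.062500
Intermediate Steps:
L(P, J) = -5*P
Y(X) = -1/16 (Y(X) = ((X + X)/(X - 5*X))/8 = ((2*X)/((-4*X)))/8 = ((2*X)*(-1/(4*X)))/8 = (⅛)*(-½) = -1/16)
-Y(2) = -1*(-1/16) = 1/16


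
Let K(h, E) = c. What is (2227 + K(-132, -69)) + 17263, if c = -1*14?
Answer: 19476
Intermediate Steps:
c = -14
K(h, E) = -14
(2227 + K(-132, -69)) + 17263 = (2227 - 14) + 17263 = 2213 + 17263 = 19476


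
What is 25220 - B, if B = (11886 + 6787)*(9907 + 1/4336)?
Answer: -802022094849/4336 ≈ -1.8497e+8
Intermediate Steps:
B = 802131448769/4336 (B = 18673*(9907 + 1/4336) = 18673*(42956753/4336) = 802131448769/4336 ≈ 1.8499e+8)
25220 - B = 25220 - 1*802131448769/4336 = 25220 - 802131448769/4336 = -802022094849/4336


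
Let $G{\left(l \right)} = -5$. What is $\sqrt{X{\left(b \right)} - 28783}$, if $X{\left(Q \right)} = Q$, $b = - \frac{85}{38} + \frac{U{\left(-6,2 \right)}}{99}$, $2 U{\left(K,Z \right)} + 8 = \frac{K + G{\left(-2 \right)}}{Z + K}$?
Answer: $\frac{i \sqrt{181061148774}}{2508} \approx 169.66 i$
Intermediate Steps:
$U{\left(K,Z \right)} = -4 + \frac{-5 + K}{2 \left(K + Z\right)}$ ($U{\left(K,Z \right)} = -4 + \frac{\left(K - 5\right) \frac{1}{Z + K}}{2} = -4 + \frac{\left(-5 + K\right) \frac{1}{K + Z}}{2} = -4 + \frac{\frac{1}{K + Z} \left(-5 + K\right)}{2} = -4 + \frac{-5 + K}{2 \left(K + Z\right)}$)
$b = - \frac{11353}{5016}$ ($b = - \frac{85}{38} + \frac{\frac{1}{2} \frac{1}{-6 + 2} \left(-5 - 16 - -42\right)}{99} = \left(-85\right) \frac{1}{38} + \frac{-5 - 16 + 42}{2 \left(-4\right)} \frac{1}{99} = - \frac{85}{38} + \frac{1}{2} \left(- \frac{1}{4}\right) 21 \cdot \frac{1}{99} = - \frac{85}{38} - \frac{7}{264} = - \frac{11353}{5016} \approx -2.2634$)
$\sqrt{X{\left(b \right)} - 28783} = \sqrt{- \frac{11353}{5016} - 28783} = \sqrt{- \frac{144386881}{5016}} = \frac{i \sqrt{181061148774}}{2508}$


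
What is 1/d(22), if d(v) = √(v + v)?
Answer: √11/22 ≈ 0.15076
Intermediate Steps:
d(v) = √2*√v (d(v) = √(2*v) = √2*√v)
1/d(22) = 1/(√2*√22) = 1/(2*√11) = √11/22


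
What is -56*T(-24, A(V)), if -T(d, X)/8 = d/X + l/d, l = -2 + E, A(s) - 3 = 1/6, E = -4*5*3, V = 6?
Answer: -127568/57 ≈ -2238.0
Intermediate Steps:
E = -60 (E = -20*3 = -60)
A(s) = 19/6 (A(s) = 3 + 1/6 = 3 + ⅙ = 19/6)
l = -62 (l = -2 - 60 = -62)
T(d, X) = 496/d - 8*d/X (T(d, X) = -8*(d/X - 62/d) = -8*(-62/d + d/X) = 496/d - 8*d/X)
-56*T(-24, A(V)) = -56*(496/(-24) - 8*(-24)/19/6) = -56*(496*(-1/24) - 8*(-24)*6/19) = -56*(-62/3 + 1152/19) = -56*2278/57 = -127568/57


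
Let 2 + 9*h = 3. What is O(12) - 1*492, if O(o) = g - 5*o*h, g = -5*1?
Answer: -1511/3 ≈ -503.67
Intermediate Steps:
h = 1/9 (h = -2/9 + (1/9)*3 = -2/9 + 1/3 = 1/9 ≈ 0.11111)
g = -5
O(o) = -5 - 5*o/9
O(12) - 1*492 = (-5 - 5/9*12) - 1*492 = (-5 - 20/3) - 492 = -35/3 - 492 = -1511/3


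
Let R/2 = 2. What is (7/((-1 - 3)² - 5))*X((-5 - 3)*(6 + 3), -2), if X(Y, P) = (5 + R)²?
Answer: 567/11 ≈ 51.545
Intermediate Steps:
R = 4 (R = 2*2 = 4)
X(Y, P) = 81 (X(Y, P) = (5 + 4)² = 9² = 81)
(7/((-1 - 3)² - 5))*X((-5 - 3)*(6 + 3), -2) = (7/((-1 - 3)² - 5))*81 = (7/((-4)² - 5))*81 = (7/(16 - 5))*81 = (7/11)*81 = 567/11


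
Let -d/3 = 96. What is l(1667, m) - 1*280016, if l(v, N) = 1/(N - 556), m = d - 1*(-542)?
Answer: -84564833/302 ≈ -2.8002e+5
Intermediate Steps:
d = -288 (d = -3*96 = -288)
m = 254 (m = -288 - 1*(-542) = -288 + 542 = 254)
l(v, N) = 1/(-556 + N)
l(1667, m) - 1*280016 = 1/(-556 + 254) - 1*280016 = 1/(-302) - 280016 = -1/302 - 280016 = -84564833/302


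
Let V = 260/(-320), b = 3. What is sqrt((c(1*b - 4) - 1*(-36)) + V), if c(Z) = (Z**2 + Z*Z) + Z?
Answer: sqrt(579)/4 ≈ 6.0156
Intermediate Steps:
V = -13/16 (V = 260*(-1/320) = -13/16 ≈ -0.81250)
c(Z) = Z + 2*Z**2 (c(Z) = (Z**2 + Z**2) + Z = 2*Z**2 + Z = Z + 2*Z**2)
sqrt((c(1*b - 4) - 1*(-36)) + V) = sqrt(((1*3 - 4)*(1 + 2*(1*3 - 4)) - 1*(-36)) - 13/16) = sqrt(((3 - 4)*(1 + 2*(3 - 4)) + 36) - 13/16) = sqrt((-(1 + 2*(-1)) + 36) - 13/16) = sqrt((-(1 - 2) + 36) - 13/16) = sqrt((-1*(-1) + 36) - 13/16) = sqrt((1 + 36) - 13/16) = sqrt(37 - 13/16) = sqrt(579/16) = sqrt(579)/4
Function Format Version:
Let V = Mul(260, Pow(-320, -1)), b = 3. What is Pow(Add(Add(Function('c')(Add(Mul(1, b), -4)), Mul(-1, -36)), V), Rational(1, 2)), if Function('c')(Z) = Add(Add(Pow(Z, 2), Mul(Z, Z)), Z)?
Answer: Mul(Rational(1, 4), Pow(579, Rational(1, 2))) ≈ 6.0156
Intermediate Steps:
V = Rational(-13, 16) (V = Mul(260, Rational(-1, 320)) = Rational(-13, 16) ≈ -0.81250)
Function('c')(Z) = Add(Z, Mul(2, Pow(Z, 2))) (Function('c')(Z) = Add(Add(Pow(Z, 2), Pow(Z, 2)), Z) = Add(Mul(2, Pow(Z, 2)), Z) = Add(Z, Mul(2, Pow(Z, 2))))
Pow(Add(Add(Function('c')(Add(Mul(1, b), -4)), Mul(-1, -36)), V), Rational(1, 2)) = Pow(Add(Add(Mul(Add(Mul(1, 3), -4), Add(1, Mul(2, Add(Mul(1, 3), -4)))), Mul(-1, -36)), Rational(-13, 16)), Rational(1, 2)) = Pow(Add(Add(Mul(Add(3, -4), Add(1, Mul(2, Add(3, -4)))), 36), Rational(-13, 16)), Rational(1, 2)) = Pow(Add(Add(Mul(-1, Add(1, Mul(2, -1))), 36), Rational(-13, 16)), Rational(1, 2)) = Pow(Add(Add(Mul(-1, Add(1, -2)), 36), Rational(-13, 16)), Rational(1, 2)) = Pow(Add(Add(Mul(-1, -1), 36), Rational(-13, 16)), Rational(1, 2)) = Pow(Add(Add(1, 36), Rational(-13, 16)), Rational(1, 2)) = Pow(Add(37, Rational(-13, 16)), Rational(1, 2)) = Pow(Rational(579, 16), Rational(1, 2)) = Mul(Rational(1, 4), Pow(579, Rational(1, 2)))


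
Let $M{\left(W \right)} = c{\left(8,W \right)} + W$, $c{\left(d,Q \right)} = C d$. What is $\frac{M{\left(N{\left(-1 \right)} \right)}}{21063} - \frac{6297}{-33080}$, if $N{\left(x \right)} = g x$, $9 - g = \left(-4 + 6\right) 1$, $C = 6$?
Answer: $\frac{133989991}{696764040} \approx 0.1923$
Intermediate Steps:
$c{\left(d,Q \right)} = 6 d$
$g = 7$ ($g = 9 - \left(-4 + 6\right) 1 = 9 - 2 \cdot 1 = 9 - 2 = 7$)
$N{\left(x \right)} = 7 x$
$M{\left(W \right)} = 48 + W$ ($M{\left(W \right)} = 6 \cdot 8 + W = 48 + W$)
$\frac{M{\left(N{\left(-1 \right)} \right)}}{21063} - \frac{6297}{-33080} = \frac{48 + 7 \left(-1\right)}{21063} - \frac{6297}{-33080} = \left(48 - 7\right) \frac{1}{21063} - - \frac{6297}{33080} = 41 \cdot \frac{1}{21063} + \frac{6297}{33080} = \frac{41}{21063} + \frac{6297}{33080} = \frac{133989991}{696764040}$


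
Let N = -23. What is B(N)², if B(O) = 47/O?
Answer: 2209/529 ≈ 4.1758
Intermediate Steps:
B(N)² = (47/(-23))² = (47*(-1/23))² = (-47/23)² = 2209/529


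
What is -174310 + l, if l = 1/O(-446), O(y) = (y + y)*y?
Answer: -69346095919/397832 ≈ -1.7431e+5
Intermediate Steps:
O(y) = 2*y² (O(y) = (2*y)*y = 2*y²)
l = 1/397832 (l = 1/(2*(-446)²) = 1/(2*198916) = 1/397832 ≈ 2.5136e-6)
-174310 + l = -174310 + 1/397832 = -69346095919/397832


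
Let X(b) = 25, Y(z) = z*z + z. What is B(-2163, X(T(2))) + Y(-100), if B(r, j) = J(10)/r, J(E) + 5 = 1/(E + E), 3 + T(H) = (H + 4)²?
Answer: 142758033/14420 ≈ 9900.0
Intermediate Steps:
Y(z) = z + z² (Y(z) = z² + z = z + z²)
T(H) = -3 + (4 + H)² (T(H) = -3 + (H + 4)² = -3 + (4 + H)²)
J(E) = -5 + 1/(2*E) (J(E) = -5 + 1/(E + E) = -5 + 1/(2*E))
B(r, j) = -99/(20*r) (B(r, j) = (-5 + (½)/10)/r = (-5 + (½)*(⅒))/r = (-5 + 1/20)/r = -99/(20*r))
B(-2163, X(T(2))) + Y(-100) = -99/20/(-2163) - 100*(1 - 100) = -99/20*(-1/2163) - 100*(-99) = 33/14420 + 9900 = 142758033/14420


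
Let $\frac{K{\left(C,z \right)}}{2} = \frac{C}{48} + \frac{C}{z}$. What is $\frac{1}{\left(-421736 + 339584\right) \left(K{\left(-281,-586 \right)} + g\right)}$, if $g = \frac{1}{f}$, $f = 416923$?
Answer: $\frac{122158439}{107875111160145} \approx 1.1324 \cdot 10^{-6}$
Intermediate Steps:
$g = \frac{1}{416923} \approx 2.3985 \cdot 10^{-6}$
$K{\left(C,z \right)} = \frac{C}{24} + \frac{2 C}{z}$ ($K{\left(C,z \right)} = 2 \left(\frac{C}{48} + \frac{C}{z}\right) = \frac{C}{24} + \frac{2 C}{z}$)
$\frac{1}{\left(-421736 + 339584\right) \left(K{\left(-281,-586 \right)} + g\right)} = \frac{1}{\left(-421736 + 339584\right) \left(\frac{1}{24} \left(-281\right) \frac{1}{-586} \left(48 - 586\right) + \frac{1}{416923}\right)} = \frac{1}{\left(-82152\right) \left(\frac{1}{24} \left(-281\right) \left(- \frac{1}{586}\right) \left(-538\right) + \frac{1}{416923}\right)} = \frac{1}{\left(-82152\right) \left(- \frac{75589}{7032} + \frac{1}{416923}\right)} = \frac{1}{\left(-82152\right) \left(- \frac{31514785615}{2931802536}\right)} = \frac{1}{\frac{107875111160145}{122158439}} = \frac{122158439}{107875111160145}$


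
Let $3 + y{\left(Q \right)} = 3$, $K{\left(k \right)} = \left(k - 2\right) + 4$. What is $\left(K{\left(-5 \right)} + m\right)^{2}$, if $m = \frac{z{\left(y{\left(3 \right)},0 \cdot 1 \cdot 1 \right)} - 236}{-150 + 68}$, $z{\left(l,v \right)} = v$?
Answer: $\frac{25}{1681} \approx 0.014872$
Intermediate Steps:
$K{\left(k \right)} = 2 + k$ ($K{\left(k \right)} = \left(-2 + k\right) + 4 = 2 + k$)
$y{\left(Q \right)} = 0$ ($y{\left(Q \right)} = -3 + 3 = 0$)
$m = \frac{118}{41}$ ($m = \frac{0 \cdot 1 \cdot 1 - 236}{-150 + 68} = \frac{0 \cdot 1 - 236}{-82} = \left(0 - 236\right) \left(- \frac{1}{82}\right) = \left(-236\right) \left(- \frac{1}{82}\right) = \frac{118}{41} \approx 2.878$)
$\left(K{\left(-5 \right)} + m\right)^{2} = \left(\left(2 - 5\right) + \frac{118}{41}\right)^{2} = \left(-3 + \frac{118}{41}\right)^{2} = \left(- \frac{5}{41}\right)^{2} = \frac{25}{1681}$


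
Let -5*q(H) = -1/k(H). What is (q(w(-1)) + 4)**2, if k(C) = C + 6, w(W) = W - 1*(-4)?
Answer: 32761/2025 ≈ 16.178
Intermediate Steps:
w(W) = 4 + W (w(W) = W + 4 = 4 + W)
k(C) = 6 + C
q(H) = 1/(5*(6 + H)) (q(H) = -(-1)/(5*(6 + H)) = 1/(5*(6 + H)))
(q(w(-1)) + 4)**2 = (1/(5*(6 + (4 - 1))) + 4)**2 = (1/(5*(6 + 3)) + 4)**2 = ((1/5)/9 + 4)**2 = ((1/5)*(1/9) + 4)**2 = (1/45 + 4)**2 = (181/45)**2 = 32761/2025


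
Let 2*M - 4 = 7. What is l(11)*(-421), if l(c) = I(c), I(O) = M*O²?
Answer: -560351/2 ≈ -2.8018e+5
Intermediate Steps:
M = 11/2 (M = 2 + (½)*7 = 2 + 7/2 = 11/2 ≈ 5.5000)
I(O) = 11*O²/2
l(c) = 11*c²/2
l(11)*(-421) = ((11/2)*11²)*(-421) = ((11/2)*121)*(-421) = (1331/2)*(-421) = -560351/2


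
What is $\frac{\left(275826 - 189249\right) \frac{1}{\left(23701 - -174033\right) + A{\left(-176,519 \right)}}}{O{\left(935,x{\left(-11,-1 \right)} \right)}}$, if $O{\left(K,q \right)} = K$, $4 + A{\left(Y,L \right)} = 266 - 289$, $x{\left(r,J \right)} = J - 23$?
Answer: $\frac{86577}{184856045} \approx 0.00046835$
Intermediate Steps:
$x{\left(r,J \right)} = -23 + J$
$A{\left(Y,L \right)} = -27$ ($A{\left(Y,L \right)} = -4 + \left(266 - 289\right) = -4 - 23 = -27$)
$\frac{\left(275826 - 189249\right) \frac{1}{\left(23701 - -174033\right) + A{\left(-176,519 \right)}}}{O{\left(935,x{\left(-11,-1 \right)} \right)}} = \frac{\left(275826 - 189249\right) \frac{1}{\left(23701 - -174033\right) - 27}}{935} = \frac{86577}{\left(23701 + 174033\right) - 27} \cdot \frac{1}{935} = \frac{86577}{197734 - 27} \cdot \frac{1}{935} = \frac{86577}{197707} \cdot \frac{1}{935} = \frac{86577}{184856045}$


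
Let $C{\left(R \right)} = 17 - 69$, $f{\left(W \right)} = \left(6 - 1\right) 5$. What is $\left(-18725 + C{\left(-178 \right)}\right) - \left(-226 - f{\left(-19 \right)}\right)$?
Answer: $-18526$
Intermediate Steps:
$f{\left(W \right)} = 25$ ($f{\left(W \right)} = 5 \cdot 5 = 25$)
$C{\left(R \right)} = -52$ ($C{\left(R \right)} = 17 - 69 = -52$)
$\left(-18725 + C{\left(-178 \right)}\right) - \left(-226 - f{\left(-19 \right)}\right) = \left(-18725 - 52\right) + \left(\left(25 + 10573\right) - 10347\right) = -18777 + \left(10598 - 10347\right) = -18777 + 251 = -18526$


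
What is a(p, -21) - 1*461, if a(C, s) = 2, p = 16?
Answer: -459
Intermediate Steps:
a(p, -21) - 1*461 = 2 - 1*461 = 2 - 461 = -459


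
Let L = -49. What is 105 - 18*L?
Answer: 987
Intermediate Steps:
105 - 18*L = 105 - 18*(-49) = 105 + 882 = 987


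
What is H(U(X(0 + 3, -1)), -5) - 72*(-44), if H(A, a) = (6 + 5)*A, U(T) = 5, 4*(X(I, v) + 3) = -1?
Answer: 3223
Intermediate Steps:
X(I, v) = -13/4 (X(I, v) = -3 + (¼)*(-1) = -3 - ¼ = -13/4)
H(A, a) = 11*A
H(U(X(0 + 3, -1)), -5) - 72*(-44) = 11*5 - 72*(-44) = 55 + 3168 = 3223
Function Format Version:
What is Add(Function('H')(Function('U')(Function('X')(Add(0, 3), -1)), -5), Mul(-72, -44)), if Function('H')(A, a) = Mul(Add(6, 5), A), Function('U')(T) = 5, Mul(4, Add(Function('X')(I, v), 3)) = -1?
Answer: 3223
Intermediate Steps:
Function('X')(I, v) = Rational(-13, 4) (Function('X')(I, v) = Add(-3, Mul(Rational(1, 4), -1)) = Add(-3, Rational(-1, 4)) = Rational(-13, 4))
Function('H')(A, a) = Mul(11, A)
Add(Function('H')(Function('U')(Function('X')(Add(0, 3), -1)), -5), Mul(-72, -44)) = Add(Mul(11, 5), Mul(-72, -44)) = Add(55, 3168) = 3223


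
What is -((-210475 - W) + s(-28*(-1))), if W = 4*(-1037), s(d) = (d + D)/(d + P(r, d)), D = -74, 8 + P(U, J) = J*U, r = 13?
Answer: 39614807/192 ≈ 2.0633e+5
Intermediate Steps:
P(U, J) = -8 + J*U
s(d) = (-74 + d)/(-8 + 14*d) (s(d) = (d - 74)/(d + (-8 + d*13)) = (-74 + d)/(d + (-8 + 13*d)) = (-74 + d)/(-8 + 14*d))
W = -4148
-((-210475 - W) + s(-28*(-1))) = -((-210475 - 1*(-4148)) + (-74 - 28*(-1))/(2*(-4 + 7*(-28*(-1))))) = -((-210475 + 4148) + (-74 + 28)/(2*(-4 + 7*28))) = -(-206327 + (½)*(-46)/(-4 + 196)) = -(-206327 + (½)*(-46)/192) = -(-206327 + (½)*(1/192)*(-46)) = -(-206327 - 23/192) = -1*(-39614807/192) = 39614807/192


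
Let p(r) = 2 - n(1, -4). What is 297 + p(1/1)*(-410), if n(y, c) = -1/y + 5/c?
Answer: -2891/2 ≈ -1445.5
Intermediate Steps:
p(r) = 17/4 (p(r) = 2 - (-1/1 + 5/(-4)) = 2 - (-1*1 + 5*(-¼)) = 2 - (-1 - 5/4) = 2 - 1*(-9/4) = 2 + 9/4 = 17/4)
297 + p(1/1)*(-410) = 297 + (17/4)*(-410) = 297 - 3485/2 = -2891/2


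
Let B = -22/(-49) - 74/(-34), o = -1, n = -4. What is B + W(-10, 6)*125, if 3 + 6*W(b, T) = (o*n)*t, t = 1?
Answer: 117247/4998 ≈ 23.459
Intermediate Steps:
B = 2187/833 (B = -22*(-1/49) - 74*(-1/34) = 22/49 + 37/17 = 2187/833 ≈ 2.6255)
W(b, T) = 1/6 (W(b, T) = -1/2 + (-1*(-4)*1)/6 = -1/2 + (4*1)/6 = -1/2 + (1/6)*4 = -1/2 + 2/3 = 1/6)
B + W(-10, 6)*125 = 2187/833 + (1/6)*125 = 2187/833 + 125/6 = 117247/4998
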